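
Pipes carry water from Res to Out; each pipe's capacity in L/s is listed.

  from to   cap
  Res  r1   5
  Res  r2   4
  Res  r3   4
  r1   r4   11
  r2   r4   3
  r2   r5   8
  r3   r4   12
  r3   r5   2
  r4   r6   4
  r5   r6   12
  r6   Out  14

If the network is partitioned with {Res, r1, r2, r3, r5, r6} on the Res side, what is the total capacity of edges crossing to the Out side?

40

Edges leaving {Res, r1, r2, r3, r5, r6}: r1→r4 (11), r2→r4 (3), r3→r4 (12), r6→Out (14).
Cut capacity = 11 + 3 + 12 + 14 = 40.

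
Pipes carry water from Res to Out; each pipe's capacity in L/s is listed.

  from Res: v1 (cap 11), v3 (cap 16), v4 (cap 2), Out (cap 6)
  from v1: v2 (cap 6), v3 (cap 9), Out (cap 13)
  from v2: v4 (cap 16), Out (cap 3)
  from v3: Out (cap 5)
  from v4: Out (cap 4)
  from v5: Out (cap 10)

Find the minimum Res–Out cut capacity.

24

Augment Res→Out: bottleneck 6, flow now 6.
Augment Res→v1→Out: bottleneck 11, flow now 17.
Augment Res→v3→Out: bottleneck 5, flow now 22.
Augment Res→v4→Out: bottleneck 2, flow now 24.
No augmenting path remains; maximum flow = 24.
By max-flow min-cut, the minimum cut capacity equals the max flow.
In the residual graph, reachable from Res: {Res, v3}.
Min-cut edges: Res→v1 (11), Res→v4 (2), Res→Out (6), v3→Out (5); capacity 11 + 2 + 6 + 5 = 24.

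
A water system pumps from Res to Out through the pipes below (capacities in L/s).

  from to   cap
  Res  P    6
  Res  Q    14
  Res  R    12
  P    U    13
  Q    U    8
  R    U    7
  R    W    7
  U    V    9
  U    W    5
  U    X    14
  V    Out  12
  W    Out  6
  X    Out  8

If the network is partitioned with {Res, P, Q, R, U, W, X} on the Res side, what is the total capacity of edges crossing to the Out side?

Edges leaving {Res, P, Q, R, U, W, X}: U→V (9), W→Out (6), X→Out (8).
Cut capacity = 9 + 6 + 8 = 23.

23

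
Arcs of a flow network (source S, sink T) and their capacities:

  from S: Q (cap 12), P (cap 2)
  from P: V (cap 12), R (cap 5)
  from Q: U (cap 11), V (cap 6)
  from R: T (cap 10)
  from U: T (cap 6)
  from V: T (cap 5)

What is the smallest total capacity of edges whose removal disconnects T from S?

13

Augment S→P→R→T: bottleneck 2, flow now 2.
Augment S→Q→U→T: bottleneck 6, flow now 8.
Augment S→Q→V→T: bottleneck 5, flow now 13.
No augmenting path remains; maximum flow = 13.
By max-flow min-cut, the minimum cut capacity equals the max flow.
In the residual graph, reachable from S: {S, Q, U, V}.
Min-cut edges: S→P (2), U→T (6), V→T (5); capacity 2 + 6 + 5 = 13.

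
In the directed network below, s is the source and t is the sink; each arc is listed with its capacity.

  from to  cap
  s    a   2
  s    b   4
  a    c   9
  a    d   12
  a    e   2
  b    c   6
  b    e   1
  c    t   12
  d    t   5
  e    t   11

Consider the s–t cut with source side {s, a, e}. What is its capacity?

Edges leaving {s, a, e}: s→b (4), a→c (9), a→d (12), e→t (11).
Cut capacity = 4 + 9 + 12 + 11 = 36.

36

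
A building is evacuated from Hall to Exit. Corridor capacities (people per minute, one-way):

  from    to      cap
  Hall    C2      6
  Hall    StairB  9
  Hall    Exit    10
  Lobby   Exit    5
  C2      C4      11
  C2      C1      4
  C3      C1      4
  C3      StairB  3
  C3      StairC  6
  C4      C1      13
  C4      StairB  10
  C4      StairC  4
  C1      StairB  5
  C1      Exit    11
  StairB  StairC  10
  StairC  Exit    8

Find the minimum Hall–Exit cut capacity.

24

Augment Hall→Exit: bottleneck 10, flow now 10.
Augment Hall→C2→C1→Exit: bottleneck 4, flow now 14.
Augment Hall→StairB→StairC→Exit: bottleneck 8, flow now 22.
Augment Hall→C2→C4→C1→Exit: bottleneck 2, flow now 24.
No augmenting path remains; maximum flow = 24.
By max-flow min-cut, the minimum cut capacity equals the max flow.
In the residual graph, reachable from Hall: {Hall, StairB, StairC}.
Min-cut edges: Hall→C2 (6), Hall→Exit (10), StairC→Exit (8); capacity 6 + 10 + 8 = 24.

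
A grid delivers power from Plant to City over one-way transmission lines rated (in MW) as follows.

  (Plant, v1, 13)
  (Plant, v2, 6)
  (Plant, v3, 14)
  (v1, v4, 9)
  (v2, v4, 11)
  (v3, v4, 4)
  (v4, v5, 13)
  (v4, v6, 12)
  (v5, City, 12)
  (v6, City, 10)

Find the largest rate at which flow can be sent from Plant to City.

19

Augment Plant→v1→v4→v5→City: bottleneck 9, flow now 9.
Augment Plant→v2→v4→v5→City: bottleneck 3, flow now 12.
Augment Plant→v2→v4→v6→City: bottleneck 3, flow now 15.
Augment Plant→v3→v4→v6→City: bottleneck 4, flow now 19.
No augmenting path remains; maximum flow = 19.
In the residual graph, reachable from Plant: {Plant, v1, v3}.
Min-cut edges: Plant→v2 (6), v1→v4 (9), v3→v4 (4); capacity 6 + 9 + 4 = 19.
This cut is saturated, so no flow can exceed 19.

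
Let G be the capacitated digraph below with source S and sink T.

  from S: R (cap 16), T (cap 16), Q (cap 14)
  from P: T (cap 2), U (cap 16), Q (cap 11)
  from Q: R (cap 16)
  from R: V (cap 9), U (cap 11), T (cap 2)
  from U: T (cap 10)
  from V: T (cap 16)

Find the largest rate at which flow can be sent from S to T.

37

Augment S→T: bottleneck 16, flow now 16.
Augment S→R→T: bottleneck 2, flow now 18.
Augment S→R→U→T: bottleneck 10, flow now 28.
Augment S→R→V→T: bottleneck 4, flow now 32.
Augment S→Q→R→V→T: bottleneck 5, flow now 37.
No augmenting path remains; maximum flow = 37.
In the residual graph, reachable from S: {S, Q, R, U}.
Min-cut edges: S→T (16), R→V (9), R→T (2), U→T (10); capacity 16 + 9 + 2 + 10 = 37.
This cut is saturated, so no flow can exceed 37.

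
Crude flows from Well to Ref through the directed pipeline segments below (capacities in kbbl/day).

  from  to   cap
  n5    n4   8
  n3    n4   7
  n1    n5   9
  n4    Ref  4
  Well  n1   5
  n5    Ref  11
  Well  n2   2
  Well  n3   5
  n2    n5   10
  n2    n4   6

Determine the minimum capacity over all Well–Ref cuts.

11

Augment Well→n1→n5→Ref: bottleneck 5, flow now 5.
Augment Well→n2→n4→Ref: bottleneck 2, flow now 7.
Augment Well→n3→n4→Ref: bottleneck 2, flow now 9.
Augment Well→n3→n4→n2→n5→Ref: bottleneck 2, flow now 11. (uses reverse residual edge)
No augmenting path remains; maximum flow = 11.
By max-flow min-cut, the minimum cut capacity equals the max flow.
In the residual graph, reachable from Well: {Well, n3, n4}.
Min-cut edges: Well→n1 (5), Well→n2 (2), n4→Ref (4); capacity 5 + 2 + 4 = 11.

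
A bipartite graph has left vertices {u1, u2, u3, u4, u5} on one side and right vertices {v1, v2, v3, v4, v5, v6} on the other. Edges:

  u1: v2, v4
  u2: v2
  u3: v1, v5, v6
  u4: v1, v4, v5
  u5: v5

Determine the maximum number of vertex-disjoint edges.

5

Unit-capacity flow: source→left, listed edges, right→sink; max matching = max flow.
Augmenting path u1→v2 (+1); matched 1.
Augmenting path u3→v1 (+1); matched 2.
Augmenting path u4→v4 (+1); matched 3.
Augmenting path u5→v5 (+1); matched 4.
Augmenting path u2→v2→u1→v4→u4→v1→u3→v6 (+1); matched 5.
No augmenting path remains; maximum matching = 5.
König certificate: {u1, u2, u3, u4, u5} is a vertex cover of size 5 (every listed pair touches it), so no matching can be larger.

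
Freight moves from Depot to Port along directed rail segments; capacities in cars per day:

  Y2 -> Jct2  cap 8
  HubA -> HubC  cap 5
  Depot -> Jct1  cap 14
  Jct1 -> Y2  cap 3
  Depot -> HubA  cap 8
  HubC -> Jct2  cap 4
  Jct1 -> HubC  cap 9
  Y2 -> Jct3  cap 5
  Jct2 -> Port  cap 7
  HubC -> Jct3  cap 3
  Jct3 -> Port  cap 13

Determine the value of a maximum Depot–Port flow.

Augment Depot→HubA→HubC→Jct2→Port: bottleneck 4, flow now 4.
Augment Depot→HubA→HubC→Jct3→Port: bottleneck 1, flow now 5.
Augment Depot→Jct1→HubC→Jct3→Port: bottleneck 2, flow now 7.
Augment Depot→Jct1→Y2→Jct2→Port: bottleneck 3, flow now 10.
No augmenting path remains; maximum flow = 10.
In the residual graph, reachable from Depot: {Depot, HubA, Jct1, HubC}.
Min-cut edges: Jct1→Y2 (3), HubC→Jct2 (4), HubC→Jct3 (3); capacity 3 + 4 + 3 = 10.
This cut is saturated, so no flow can exceed 10.

10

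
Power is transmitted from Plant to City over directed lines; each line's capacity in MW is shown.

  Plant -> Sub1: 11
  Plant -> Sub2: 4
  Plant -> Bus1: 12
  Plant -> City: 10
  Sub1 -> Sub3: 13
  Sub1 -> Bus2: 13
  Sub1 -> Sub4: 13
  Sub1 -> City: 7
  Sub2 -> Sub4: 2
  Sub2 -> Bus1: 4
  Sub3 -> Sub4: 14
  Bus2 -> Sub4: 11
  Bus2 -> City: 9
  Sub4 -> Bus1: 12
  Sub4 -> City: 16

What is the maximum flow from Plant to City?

Augment Plant→City: bottleneck 10, flow now 10.
Augment Plant→Sub1→City: bottleneck 7, flow now 17.
Augment Plant→Sub1→Bus2→City: bottleneck 4, flow now 21.
Augment Plant→Sub2→Sub4→City: bottleneck 2, flow now 23.
No augmenting path remains; maximum flow = 23.
In the residual graph, reachable from Plant: {Plant, Sub2, Bus1}.
Min-cut edges: Plant→Sub1 (11), Plant→City (10), Sub2→Sub4 (2); capacity 11 + 10 + 2 = 23.
This cut is saturated, so no flow can exceed 23.

23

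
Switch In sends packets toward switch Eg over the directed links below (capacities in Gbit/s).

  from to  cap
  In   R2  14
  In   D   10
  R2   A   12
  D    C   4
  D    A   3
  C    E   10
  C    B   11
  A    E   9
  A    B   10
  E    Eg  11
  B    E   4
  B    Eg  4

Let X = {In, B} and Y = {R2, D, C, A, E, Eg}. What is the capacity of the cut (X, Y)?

Edges leaving {In, B}: In→R2 (14), In→D (10), B→E (4), B→Eg (4).
Cut capacity = 14 + 10 + 4 + 4 = 32.

32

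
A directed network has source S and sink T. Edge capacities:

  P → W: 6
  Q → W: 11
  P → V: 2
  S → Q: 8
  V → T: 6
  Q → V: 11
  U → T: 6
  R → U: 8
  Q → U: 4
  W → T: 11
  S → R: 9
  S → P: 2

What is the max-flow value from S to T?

Augment S→P→V→T: bottleneck 2, flow now 2.
Augment S→Q→U→T: bottleneck 4, flow now 6.
Augment S→Q→V→T: bottleneck 4, flow now 10.
Augment S→R→U→T: bottleneck 2, flow now 12.
Augment S→R→U→Q→W→T: bottleneck 4, flow now 16. (uses reverse residual edge)
No augmenting path remains; maximum flow = 16.
In the residual graph, reachable from S: {S, R, U}.
Min-cut edges: S→P (2), S→Q (8), U→T (6); capacity 2 + 8 + 6 = 16.
This cut is saturated, so no flow can exceed 16.

16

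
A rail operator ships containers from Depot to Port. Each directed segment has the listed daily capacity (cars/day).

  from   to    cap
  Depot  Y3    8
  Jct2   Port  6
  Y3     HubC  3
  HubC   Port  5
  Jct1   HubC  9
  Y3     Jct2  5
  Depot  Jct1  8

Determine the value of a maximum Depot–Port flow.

10

Augment Depot→Y3→Jct2→Port: bottleneck 5, flow now 5.
Augment Depot→Y3→HubC→Port: bottleneck 3, flow now 8.
Augment Depot→Jct1→HubC→Port: bottleneck 2, flow now 10.
No augmenting path remains; maximum flow = 10.
In the residual graph, reachable from Depot: {Depot, Y3, Jct1, HubC}.
Min-cut edges: Y3→Jct2 (5), HubC→Port (5); capacity 5 + 5 = 10.
This cut is saturated, so no flow can exceed 10.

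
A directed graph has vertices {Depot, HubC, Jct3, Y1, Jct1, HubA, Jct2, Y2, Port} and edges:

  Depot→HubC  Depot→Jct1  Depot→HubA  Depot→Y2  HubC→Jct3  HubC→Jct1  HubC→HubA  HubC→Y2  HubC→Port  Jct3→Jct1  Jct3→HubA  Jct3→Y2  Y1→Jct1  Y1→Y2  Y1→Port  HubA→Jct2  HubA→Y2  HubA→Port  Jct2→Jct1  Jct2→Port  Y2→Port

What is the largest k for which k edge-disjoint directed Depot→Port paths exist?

3

Assign every edge capacity 1; by Menger, the answer equals the max flow.
Path Depot→HubC→Port (+1); total 1.
Path Depot→HubA→Port (+1); total 2.
Path Depot→Y2→Port (+1); total 3.
No residual Depot→Port path; max flow = 3.
Certifying cut of size 3: {Depot→HubA, Depot→HubC, Depot→Y2}.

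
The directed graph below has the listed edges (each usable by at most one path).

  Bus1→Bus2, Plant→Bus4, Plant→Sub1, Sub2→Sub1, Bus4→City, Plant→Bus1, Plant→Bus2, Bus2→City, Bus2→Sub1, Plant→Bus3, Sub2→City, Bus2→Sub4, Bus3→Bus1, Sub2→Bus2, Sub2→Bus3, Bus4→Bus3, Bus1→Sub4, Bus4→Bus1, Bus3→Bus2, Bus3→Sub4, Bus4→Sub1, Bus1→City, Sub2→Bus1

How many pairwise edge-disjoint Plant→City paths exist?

Assign every edge capacity 1; by Menger, the answer equals the max flow.
Path Plant→Bus4→City (+1); total 1.
Path Plant→Bus1→City (+1); total 2.
Path Plant→Bus2→City (+1); total 3.
No residual Plant→City path; max flow = 3.
Certifying cut of size 3: {Bus1→City, Bus2→City, Plant→Bus4}.

3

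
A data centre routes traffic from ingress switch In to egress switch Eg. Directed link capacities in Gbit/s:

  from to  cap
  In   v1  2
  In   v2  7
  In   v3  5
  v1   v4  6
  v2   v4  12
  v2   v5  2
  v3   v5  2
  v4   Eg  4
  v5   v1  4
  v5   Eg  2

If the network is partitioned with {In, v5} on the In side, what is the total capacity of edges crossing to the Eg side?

20

Edges leaving {In, v5}: In→v1 (2), In→v2 (7), In→v3 (5), v5→v1 (4), v5→Eg (2).
Cut capacity = 2 + 7 + 5 + 4 + 2 = 20.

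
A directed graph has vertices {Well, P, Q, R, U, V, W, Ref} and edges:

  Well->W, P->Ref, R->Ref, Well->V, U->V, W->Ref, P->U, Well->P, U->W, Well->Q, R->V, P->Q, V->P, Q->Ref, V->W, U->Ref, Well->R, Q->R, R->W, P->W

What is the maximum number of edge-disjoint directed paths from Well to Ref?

5

Assign every edge capacity 1; by Menger, the answer equals the max flow.
Path Well→P→Ref (+1); total 1.
Path Well→Q→Ref (+1); total 2.
Path Well→R→Ref (+1); total 3.
Path Well→W→Ref (+1); total 4.
Path Well→V→P→U→Ref (+1); total 5.
No residual Well→Ref path; max flow = 5.
Certifying cut of size 5: {Well→P, Well→Q, Well→R, Well→V, Well→W}.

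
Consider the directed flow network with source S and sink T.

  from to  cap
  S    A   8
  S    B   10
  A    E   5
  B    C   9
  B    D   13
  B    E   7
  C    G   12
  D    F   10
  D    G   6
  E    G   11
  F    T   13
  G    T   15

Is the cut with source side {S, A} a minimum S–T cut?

Given cut capacity: 10 + 5 = 15.
Augment S→A→E→G→T: bottleneck 5, flow now 5.
Augment S→B→C→G→T: bottleneck 9, flow now 14.
Augment S→B→D→F→T: bottleneck 1, flow now 15.
No augmenting path remains; maximum flow = 15.
Cut capacity 15 equals the max flow, so it is a minimum cut.

Yes — it is a minimum cut (capacity 15).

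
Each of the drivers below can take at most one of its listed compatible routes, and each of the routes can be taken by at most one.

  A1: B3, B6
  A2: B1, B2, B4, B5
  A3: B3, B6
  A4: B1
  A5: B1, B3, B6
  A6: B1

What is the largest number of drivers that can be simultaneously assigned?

4

Unit-capacity flow: source→left, listed edges, right→sink; max matching = max flow.
Augmenting path A1→B3 (+1); matched 1.
Augmenting path A2→B1 (+1); matched 2.
Augmenting path A3→B6 (+1); matched 3.
Augmenting path A4→B1→A2→B2 (+1); matched 4.
No augmenting path remains; maximum matching = 4.
König certificate: {A2, B1, B3, B6} is a vertex cover of size 4 (every listed pair touches it), so no matching can be larger.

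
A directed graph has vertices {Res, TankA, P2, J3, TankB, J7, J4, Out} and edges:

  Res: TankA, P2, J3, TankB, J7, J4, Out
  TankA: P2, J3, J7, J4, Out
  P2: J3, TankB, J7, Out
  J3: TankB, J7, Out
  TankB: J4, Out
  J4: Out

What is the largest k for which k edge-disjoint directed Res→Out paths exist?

Assign every edge capacity 1; by Menger, the answer equals the max flow.
Path Res→Out (+1); total 1.
Path Res→TankA→Out (+1); total 2.
Path Res→P2→Out (+1); total 3.
Path Res→J3→Out (+1); total 4.
Path Res→TankB→Out (+1); total 5.
Path Res→J4→Out (+1); total 6.
No residual Res→Out path; max flow = 6.
Certifying cut of size 6: {Res→J3, Res→J4, Res→Out, Res→P2, Res→TankA, Res→TankB}.

6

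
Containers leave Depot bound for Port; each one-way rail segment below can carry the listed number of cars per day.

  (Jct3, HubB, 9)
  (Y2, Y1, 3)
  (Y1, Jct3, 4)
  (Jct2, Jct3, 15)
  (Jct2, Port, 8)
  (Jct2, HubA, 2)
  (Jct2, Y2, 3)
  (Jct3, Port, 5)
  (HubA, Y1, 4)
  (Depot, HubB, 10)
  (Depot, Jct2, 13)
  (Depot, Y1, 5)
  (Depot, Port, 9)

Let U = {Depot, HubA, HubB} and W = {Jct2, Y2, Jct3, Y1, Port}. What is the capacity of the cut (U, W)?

Edges leaving {Depot, HubA, HubB}: Depot→Jct2 (13), Depot→Y1 (5), Depot→Port (9), HubA→Y1 (4).
Cut capacity = 13 + 5 + 9 + 4 = 31.

31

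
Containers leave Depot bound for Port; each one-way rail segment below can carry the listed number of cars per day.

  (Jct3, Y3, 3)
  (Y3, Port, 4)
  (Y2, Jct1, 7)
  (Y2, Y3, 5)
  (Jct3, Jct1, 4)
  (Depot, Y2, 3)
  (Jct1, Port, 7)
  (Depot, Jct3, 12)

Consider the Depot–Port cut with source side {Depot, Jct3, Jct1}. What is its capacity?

13

Edges leaving {Depot, Jct3, Jct1}: Depot→Y2 (3), Jct3→Y3 (3), Jct1→Port (7).
Cut capacity = 3 + 3 + 7 = 13.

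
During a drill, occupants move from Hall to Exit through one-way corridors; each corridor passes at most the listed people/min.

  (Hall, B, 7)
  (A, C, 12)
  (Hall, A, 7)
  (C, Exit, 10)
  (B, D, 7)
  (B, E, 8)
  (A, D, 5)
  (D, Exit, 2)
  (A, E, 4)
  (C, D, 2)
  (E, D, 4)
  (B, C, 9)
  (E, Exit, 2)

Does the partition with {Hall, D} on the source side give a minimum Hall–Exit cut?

Given cut capacity: 7 + 7 + 2 = 16.
Augment Hall→A→C→Exit: bottleneck 7, flow now 7.
Augment Hall→B→C→Exit: bottleneck 3, flow now 10.
Augment Hall→B→D→Exit: bottleneck 2, flow now 12.
Augment Hall→B→E→Exit: bottleneck 2, flow now 14.
No augmenting path remains; maximum flow = 14.
In the residual graph, reachable from Hall: {Hall}.
Min-cut edges: Hall→A (7), Hall→B (7); capacity 7 + 7 = 14.
Cut capacity 16 exceeds the max flow 14, so it is not minimum.

No — its capacity is 16, but the minimum cut has capacity 14.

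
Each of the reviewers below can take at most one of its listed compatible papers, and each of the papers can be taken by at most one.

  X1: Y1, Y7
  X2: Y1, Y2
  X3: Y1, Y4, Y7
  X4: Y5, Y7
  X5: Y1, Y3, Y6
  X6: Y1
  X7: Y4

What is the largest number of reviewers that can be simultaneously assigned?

6

Unit-capacity flow: source→left, listed edges, right→sink; max matching = max flow.
Augmenting path X1→Y1 (+1); matched 1.
Augmenting path X2→Y2 (+1); matched 2.
Augmenting path X3→Y4 (+1); matched 3.
Augmenting path X4→Y5 (+1); matched 4.
Augmenting path X5→Y3 (+1); matched 5.
Augmenting path X6→Y1→X1→Y7 (+1); matched 6.
No augmenting path remains; maximum matching = 6.
König certificate: {X2, X4, X5, Y1, Y4, Y7} is a vertex cover of size 6 (every listed pair touches it), so no matching can be larger.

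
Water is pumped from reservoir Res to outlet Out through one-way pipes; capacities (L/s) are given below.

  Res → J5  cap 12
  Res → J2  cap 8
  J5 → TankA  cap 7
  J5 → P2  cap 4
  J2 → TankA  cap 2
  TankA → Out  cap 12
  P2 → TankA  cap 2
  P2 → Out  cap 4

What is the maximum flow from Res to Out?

13

Augment Res→J5→TankA→Out: bottleneck 7, flow now 7.
Augment Res→J5→P2→Out: bottleneck 4, flow now 11.
Augment Res→J2→TankA→Out: bottleneck 2, flow now 13.
No augmenting path remains; maximum flow = 13.
In the residual graph, reachable from Res: {Res, J5, J2}.
Min-cut edges: J5→TankA (7), J5→P2 (4), J2→TankA (2); capacity 7 + 4 + 2 = 13.
This cut is saturated, so no flow can exceed 13.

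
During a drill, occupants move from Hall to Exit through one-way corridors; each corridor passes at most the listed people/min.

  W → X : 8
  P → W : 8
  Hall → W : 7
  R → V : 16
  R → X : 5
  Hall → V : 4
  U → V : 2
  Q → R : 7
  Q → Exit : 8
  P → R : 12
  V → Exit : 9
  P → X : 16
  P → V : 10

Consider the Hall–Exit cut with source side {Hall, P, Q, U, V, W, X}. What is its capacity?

36

Edges leaving {Hall, P, Q, U, V, W, X}: P→R (12), Q→R (7), Q→Exit (8), V→Exit (9).
Cut capacity = 12 + 7 + 8 + 9 = 36.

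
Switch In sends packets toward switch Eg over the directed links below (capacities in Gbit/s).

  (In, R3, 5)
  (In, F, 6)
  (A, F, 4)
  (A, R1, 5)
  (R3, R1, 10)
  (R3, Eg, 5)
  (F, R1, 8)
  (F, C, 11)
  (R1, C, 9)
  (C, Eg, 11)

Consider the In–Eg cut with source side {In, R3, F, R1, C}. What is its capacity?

16

Edges leaving {In, R3, F, R1, C}: R3→Eg (5), C→Eg (11).
Cut capacity = 5 + 11 = 16.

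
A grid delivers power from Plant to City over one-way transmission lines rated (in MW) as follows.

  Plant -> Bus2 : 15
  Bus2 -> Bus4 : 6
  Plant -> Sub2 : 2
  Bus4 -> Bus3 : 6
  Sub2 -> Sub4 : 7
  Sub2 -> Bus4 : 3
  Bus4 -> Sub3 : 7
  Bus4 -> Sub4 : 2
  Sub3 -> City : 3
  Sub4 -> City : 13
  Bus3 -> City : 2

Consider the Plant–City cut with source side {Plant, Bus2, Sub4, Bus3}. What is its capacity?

23

Edges leaving {Plant, Bus2, Sub4, Bus3}: Plant→Sub2 (2), Bus2→Bus4 (6), Sub4→City (13), Bus3→City (2).
Cut capacity = 2 + 6 + 13 + 2 = 23.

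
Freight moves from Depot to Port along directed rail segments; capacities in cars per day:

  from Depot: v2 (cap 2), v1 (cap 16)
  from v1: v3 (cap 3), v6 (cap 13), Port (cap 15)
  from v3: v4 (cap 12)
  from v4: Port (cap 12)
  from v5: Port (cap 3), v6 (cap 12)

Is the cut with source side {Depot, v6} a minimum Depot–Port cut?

No — its capacity is 18, but the minimum cut has capacity 16.

Given cut capacity: 16 + 2 = 18.
Augment Depot→v1→Port: bottleneck 15, flow now 15.
Augment Depot→v1→v3→v4→Port: bottleneck 1, flow now 16.
No augmenting path remains; maximum flow = 16.
In the residual graph, reachable from Depot: {Depot, v2}.
Min-cut edges: Depot→v1 (16); capacity 16 = 16.
Cut capacity 18 exceeds the max flow 16, so it is not minimum.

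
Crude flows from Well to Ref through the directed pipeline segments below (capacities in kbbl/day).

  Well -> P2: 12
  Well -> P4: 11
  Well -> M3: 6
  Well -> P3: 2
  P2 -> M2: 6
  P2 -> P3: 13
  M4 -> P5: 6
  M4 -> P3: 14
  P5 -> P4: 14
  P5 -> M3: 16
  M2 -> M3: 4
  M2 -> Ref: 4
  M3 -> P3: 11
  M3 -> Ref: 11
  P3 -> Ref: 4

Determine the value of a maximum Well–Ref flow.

16

Augment Well→M3→Ref: bottleneck 6, flow now 6.
Augment Well→P3→Ref: bottleneck 2, flow now 8.
Augment Well→P2→M2→Ref: bottleneck 4, flow now 12.
Augment Well→P2→P3→Ref: bottleneck 2, flow now 14.
Augment Well→P2→M2→M3→Ref: bottleneck 2, flow now 16.
No augmenting path remains; maximum flow = 16.
In the residual graph, reachable from Well: {Well, P2, P4, P3}.
Min-cut edges: Well→M3 (6), P2→M2 (6), P3→Ref (4); capacity 6 + 6 + 4 = 16.
This cut is saturated, so no flow can exceed 16.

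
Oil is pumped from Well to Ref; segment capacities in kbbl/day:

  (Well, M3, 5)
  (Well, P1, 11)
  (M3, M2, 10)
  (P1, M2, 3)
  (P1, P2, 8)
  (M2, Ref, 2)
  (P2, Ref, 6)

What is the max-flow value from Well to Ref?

Augment Well→M3→M2→Ref: bottleneck 2, flow now 2.
Augment Well→P1→P2→Ref: bottleneck 6, flow now 8.
No augmenting path remains; maximum flow = 8.
In the residual graph, reachable from Well: {Well, M3, P1, M2, P2}.
Min-cut edges: M2→Ref (2), P2→Ref (6); capacity 2 + 6 = 8.
This cut is saturated, so no flow can exceed 8.

8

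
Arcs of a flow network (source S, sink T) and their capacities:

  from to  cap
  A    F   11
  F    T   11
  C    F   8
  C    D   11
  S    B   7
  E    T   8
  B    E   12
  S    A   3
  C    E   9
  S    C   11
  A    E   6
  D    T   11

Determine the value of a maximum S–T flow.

21

Augment S→A→E→T: bottleneck 3, flow now 3.
Augment S→B→E→T: bottleneck 5, flow now 8.
Augment S→C→D→T: bottleneck 11, flow now 19.
Augment S→B→E→A→F→T: bottleneck 2, flow now 21. (uses reverse residual edge)
No augmenting path remains; maximum flow = 21.
In the residual graph, reachable from S: {S}.
Min-cut edges: S→A (3), S→B (7), S→C (11); capacity 3 + 7 + 11 = 21.
This cut is saturated, so no flow can exceed 21.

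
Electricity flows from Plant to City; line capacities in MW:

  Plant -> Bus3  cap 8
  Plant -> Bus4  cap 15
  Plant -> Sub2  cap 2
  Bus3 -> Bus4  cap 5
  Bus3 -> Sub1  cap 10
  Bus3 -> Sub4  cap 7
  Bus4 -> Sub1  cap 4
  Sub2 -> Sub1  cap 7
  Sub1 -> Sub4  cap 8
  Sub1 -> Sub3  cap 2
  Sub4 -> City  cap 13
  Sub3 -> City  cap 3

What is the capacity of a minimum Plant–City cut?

14

Augment Plant→Bus3→Sub4→City: bottleneck 7, flow now 7.
Augment Plant→Bus3→Sub1→Sub4→City: bottleneck 1, flow now 8.
Augment Plant→Bus4→Sub1→Sub4→City: bottleneck 4, flow now 12.
Augment Plant→Sub2→Sub1→Sub4→City: bottleneck 1, flow now 13.
Augment Plant→Sub2→Sub1→Sub3→City: bottleneck 1, flow now 14.
No augmenting path remains; maximum flow = 14.
By max-flow min-cut, the minimum cut capacity equals the max flow.
In the residual graph, reachable from Plant: {Plant, Bus4}.
Min-cut edges: Plant→Bus3 (8), Plant→Sub2 (2), Bus4→Sub1 (4); capacity 8 + 2 + 4 = 14.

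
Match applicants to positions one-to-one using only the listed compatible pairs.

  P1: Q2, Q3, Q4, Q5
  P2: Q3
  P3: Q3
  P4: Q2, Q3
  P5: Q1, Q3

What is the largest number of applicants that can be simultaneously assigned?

Unit-capacity flow: source→left, listed edges, right→sink; max matching = max flow.
Augmenting path P1→Q2 (+1); matched 1.
Augmenting path P2→Q3 (+1); matched 2.
Augmenting path P5→Q1 (+1); matched 3.
Augmenting path P4→Q2→P1→Q4 (+1); matched 4.
No augmenting path remains; maximum matching = 4.
König certificate: {P1, P4, P5, Q3} is a vertex cover of size 4 (every listed pair touches it), so no matching can be larger.

4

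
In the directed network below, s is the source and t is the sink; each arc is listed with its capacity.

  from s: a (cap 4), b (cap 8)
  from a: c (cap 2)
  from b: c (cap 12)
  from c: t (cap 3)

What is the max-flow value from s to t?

3

Augment s→a→c→t: bottleneck 2, flow now 2.
Augment s→b→c→t: bottleneck 1, flow now 3.
No augmenting path remains; maximum flow = 3.
In the residual graph, reachable from s: {s, a, b, c}.
Min-cut edges: c→t (3); capacity 3 = 3.
This cut is saturated, so no flow can exceed 3.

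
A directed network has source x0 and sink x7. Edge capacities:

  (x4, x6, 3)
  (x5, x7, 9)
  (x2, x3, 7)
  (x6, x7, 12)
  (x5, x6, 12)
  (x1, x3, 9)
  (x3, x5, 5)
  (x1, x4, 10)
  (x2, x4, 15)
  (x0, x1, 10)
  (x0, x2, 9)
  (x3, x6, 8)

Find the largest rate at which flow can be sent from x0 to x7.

Augment x0→x1→x3→x5→x7: bottleneck 5, flow now 5.
Augment x0→x1→x3→x6→x7: bottleneck 4, flow now 9.
Augment x0→x1→x4→x6→x7: bottleneck 1, flow now 10.
Augment x0→x2→x3→x6→x7: bottleneck 4, flow now 14.
Augment x0→x2→x4→x6→x7: bottleneck 2, flow now 16.
No augmenting path remains; maximum flow = 16.
In the residual graph, reachable from x0: {x0, x1, x2, x3, x4}.
Min-cut edges: x3→x5 (5), x3→x6 (8), x4→x6 (3); capacity 5 + 8 + 3 = 16.
This cut is saturated, so no flow can exceed 16.

16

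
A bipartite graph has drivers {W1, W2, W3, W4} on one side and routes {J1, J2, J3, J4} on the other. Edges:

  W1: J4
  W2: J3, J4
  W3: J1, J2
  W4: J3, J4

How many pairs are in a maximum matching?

Unit-capacity flow: source→left, listed edges, right→sink; max matching = max flow.
Augmenting path W1→J4 (+1); matched 1.
Augmenting path W2→J3 (+1); matched 2.
Augmenting path W3→J1 (+1); matched 3.
No augmenting path remains; maximum matching = 3.
König certificate: {W3, J3, J4} is a vertex cover of size 3 (every listed pair touches it), so no matching can be larger.

3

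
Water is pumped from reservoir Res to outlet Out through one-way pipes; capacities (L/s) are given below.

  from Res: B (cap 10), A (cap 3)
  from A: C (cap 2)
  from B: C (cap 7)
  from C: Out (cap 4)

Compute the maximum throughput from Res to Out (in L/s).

4

Augment Res→A→C→Out: bottleneck 2, flow now 2.
Augment Res→B→C→Out: bottleneck 2, flow now 4.
No augmenting path remains; maximum flow = 4.
In the residual graph, reachable from Res: {Res, A, B, C}.
Min-cut edges: C→Out (4); capacity 4 = 4.
This cut is saturated, so no flow can exceed 4.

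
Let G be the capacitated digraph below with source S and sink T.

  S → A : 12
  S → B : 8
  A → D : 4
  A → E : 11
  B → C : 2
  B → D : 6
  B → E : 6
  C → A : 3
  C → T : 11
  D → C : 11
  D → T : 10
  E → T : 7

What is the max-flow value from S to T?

Augment S→A→D→T: bottleneck 4, flow now 4.
Augment S→A→E→T: bottleneck 7, flow now 11.
Augment S→B→C→T: bottleneck 2, flow now 13.
Augment S→B→D→T: bottleneck 6, flow now 19.
No augmenting path remains; maximum flow = 19.
In the residual graph, reachable from S: {S, A, E}.
Min-cut edges: S→B (8), A→D (4), E→T (7); capacity 8 + 4 + 7 = 19.
This cut is saturated, so no flow can exceed 19.

19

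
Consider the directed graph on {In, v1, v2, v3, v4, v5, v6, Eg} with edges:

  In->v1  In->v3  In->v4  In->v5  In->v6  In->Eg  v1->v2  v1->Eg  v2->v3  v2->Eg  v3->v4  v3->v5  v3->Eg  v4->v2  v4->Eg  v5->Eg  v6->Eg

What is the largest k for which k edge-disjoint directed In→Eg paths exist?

6

Assign every edge capacity 1; by Menger, the answer equals the max flow.
Path In→Eg (+1); total 1.
Path In→v1→Eg (+1); total 2.
Path In→v3→Eg (+1); total 3.
Path In→v4→Eg (+1); total 4.
Path In→v5→Eg (+1); total 5.
Path In→v6→Eg (+1); total 6.
No residual In→Eg path; max flow = 6.
Certifying cut of size 6: {In→Eg, In→v1, In→v3, In→v4, In→v5, In→v6}.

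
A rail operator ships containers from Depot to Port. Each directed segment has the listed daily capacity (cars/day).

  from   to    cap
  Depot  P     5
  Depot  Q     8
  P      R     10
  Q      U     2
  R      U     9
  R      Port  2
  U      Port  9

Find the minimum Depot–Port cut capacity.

Augment Depot→P→R→Port: bottleneck 2, flow now 2.
Augment Depot→Q→U→Port: bottleneck 2, flow now 4.
Augment Depot→P→R→U→Port: bottleneck 3, flow now 7.
No augmenting path remains; maximum flow = 7.
By max-flow min-cut, the minimum cut capacity equals the max flow.
In the residual graph, reachable from Depot: {Depot, Q}.
Min-cut edges: Depot→P (5), Q→U (2); capacity 5 + 2 = 7.

7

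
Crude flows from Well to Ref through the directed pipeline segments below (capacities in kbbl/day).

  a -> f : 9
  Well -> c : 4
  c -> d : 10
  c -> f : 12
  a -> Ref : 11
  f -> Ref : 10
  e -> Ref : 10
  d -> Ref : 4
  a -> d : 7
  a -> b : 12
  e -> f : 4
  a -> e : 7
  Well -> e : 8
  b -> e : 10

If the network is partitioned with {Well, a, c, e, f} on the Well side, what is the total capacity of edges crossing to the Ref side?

60

Edges leaving {Well, a, c, e, f}: a→b (12), a→d (7), a→Ref (11), c→d (10), e→Ref (10), f→Ref (10).
Cut capacity = 12 + 7 + 11 + 10 + 10 + 10 = 60.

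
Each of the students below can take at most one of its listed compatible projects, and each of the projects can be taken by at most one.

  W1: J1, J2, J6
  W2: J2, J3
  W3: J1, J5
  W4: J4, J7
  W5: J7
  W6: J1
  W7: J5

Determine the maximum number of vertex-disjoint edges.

Unit-capacity flow: source→left, listed edges, right→sink; max matching = max flow.
Augmenting path W1→J1 (+1); matched 1.
Augmenting path W2→J2 (+1); matched 2.
Augmenting path W3→J5 (+1); matched 3.
Augmenting path W4→J4 (+1); matched 4.
Augmenting path W5→J7 (+1); matched 5.
Augmenting path W6→J1→W1→J6 (+1); matched 6.
No augmenting path remains; maximum matching = 6.
König certificate: {W1, W2, W4, W5, J1, J5} is a vertex cover of size 6 (every listed pair touches it), so no matching can be larger.

6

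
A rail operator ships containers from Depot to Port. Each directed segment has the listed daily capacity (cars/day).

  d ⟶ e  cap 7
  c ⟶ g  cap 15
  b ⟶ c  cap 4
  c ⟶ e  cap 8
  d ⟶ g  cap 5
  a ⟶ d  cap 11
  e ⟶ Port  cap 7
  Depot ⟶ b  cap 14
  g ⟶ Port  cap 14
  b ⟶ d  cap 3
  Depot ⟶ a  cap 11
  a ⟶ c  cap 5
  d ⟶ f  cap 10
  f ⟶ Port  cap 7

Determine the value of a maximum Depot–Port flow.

18

Augment Depot→a→c→e→Port: bottleneck 5, flow now 5.
Augment Depot→a→d→e→Port: bottleneck 2, flow now 7.
Augment Depot→a→d→f→Port: bottleneck 4, flow now 11.
Augment Depot→b→c→g→Port: bottleneck 4, flow now 15.
Augment Depot→b→d→f→Port: bottleneck 3, flow now 18.
No augmenting path remains; maximum flow = 18.
In the residual graph, reachable from Depot: {Depot, b}.
Min-cut edges: Depot→a (11), b→c (4), b→d (3); capacity 11 + 4 + 3 = 18.
This cut is saturated, so no flow can exceed 18.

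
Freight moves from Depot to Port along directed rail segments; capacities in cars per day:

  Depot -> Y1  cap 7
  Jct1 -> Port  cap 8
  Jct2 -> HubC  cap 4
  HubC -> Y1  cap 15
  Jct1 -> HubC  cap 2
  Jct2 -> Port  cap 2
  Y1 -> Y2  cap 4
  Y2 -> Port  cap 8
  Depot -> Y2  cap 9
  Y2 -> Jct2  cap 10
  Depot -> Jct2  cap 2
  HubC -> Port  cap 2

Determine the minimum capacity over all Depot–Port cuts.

Augment Depot→Y2→Port: bottleneck 8, flow now 8.
Augment Depot→Jct2→Port: bottleneck 2, flow now 10.
Augment Depot→Y2→Jct2→HubC→Port: bottleneck 1, flow now 11.
Augment Depot→Y1→Y2→Jct2→HubC→Port: bottleneck 1, flow now 12.
No augmenting path remains; maximum flow = 12.
By max-flow min-cut, the minimum cut capacity equals the max flow.
In the residual graph, reachable from Depot: {Depot, Y2, Jct2, HubC, Y1}.
Min-cut edges: Y2→Port (8), Jct2→Port (2), HubC→Port (2); capacity 8 + 2 + 2 = 12.

12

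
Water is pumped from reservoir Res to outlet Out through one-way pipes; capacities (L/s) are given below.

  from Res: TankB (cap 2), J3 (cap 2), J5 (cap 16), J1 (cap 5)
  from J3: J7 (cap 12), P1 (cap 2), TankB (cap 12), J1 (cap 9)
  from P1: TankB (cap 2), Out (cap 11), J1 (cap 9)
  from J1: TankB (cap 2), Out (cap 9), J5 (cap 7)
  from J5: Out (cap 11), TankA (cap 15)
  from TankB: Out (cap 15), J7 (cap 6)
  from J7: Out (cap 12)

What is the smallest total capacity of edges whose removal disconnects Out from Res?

Augment Res→J1→Out: bottleneck 5, flow now 5.
Augment Res→J5→Out: bottleneck 11, flow now 16.
Augment Res→TankB→Out: bottleneck 2, flow now 18.
Augment Res→J3→P1→Out: bottleneck 2, flow now 20.
No augmenting path remains; maximum flow = 20.
By max-flow min-cut, the minimum cut capacity equals the max flow.
In the residual graph, reachable from Res: {Res, J5, TankA}.
Min-cut edges: Res→J3 (2), Res→J1 (5), Res→TankB (2), J5→Out (11); capacity 2 + 5 + 2 + 11 = 20.

20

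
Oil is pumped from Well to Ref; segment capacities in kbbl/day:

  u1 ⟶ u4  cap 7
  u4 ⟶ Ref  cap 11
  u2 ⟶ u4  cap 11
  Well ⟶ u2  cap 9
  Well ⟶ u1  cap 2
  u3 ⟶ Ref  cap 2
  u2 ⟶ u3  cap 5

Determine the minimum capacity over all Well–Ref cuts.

Augment Well→u1→u4→Ref: bottleneck 2, flow now 2.
Augment Well→u2→u3→Ref: bottleneck 2, flow now 4.
Augment Well→u2→u4→Ref: bottleneck 7, flow now 11.
No augmenting path remains; maximum flow = 11.
By max-flow min-cut, the minimum cut capacity equals the max flow.
In the residual graph, reachable from Well: {Well}.
Min-cut edges: Well→u1 (2), Well→u2 (9); capacity 2 + 9 = 11.

11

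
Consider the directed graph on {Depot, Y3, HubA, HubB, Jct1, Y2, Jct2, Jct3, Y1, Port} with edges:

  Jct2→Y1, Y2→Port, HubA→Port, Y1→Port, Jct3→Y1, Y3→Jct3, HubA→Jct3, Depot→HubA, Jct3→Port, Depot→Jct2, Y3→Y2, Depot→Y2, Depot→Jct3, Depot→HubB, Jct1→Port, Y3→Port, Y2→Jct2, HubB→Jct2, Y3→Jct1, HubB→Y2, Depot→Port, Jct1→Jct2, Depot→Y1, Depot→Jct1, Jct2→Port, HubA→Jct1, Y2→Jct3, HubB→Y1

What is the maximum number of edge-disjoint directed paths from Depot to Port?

Assign every edge capacity 1; by Menger, the answer equals the max flow.
Path Depot→Port (+1); total 1.
Path Depot→HubA→Port (+1); total 2.
Path Depot→Jct1→Port (+1); total 3.
Path Depot→Y2→Port (+1); total 4.
Path Depot→Jct2→Port (+1); total 5.
Path Depot→Jct3→Port (+1); total 6.
Path Depot→Y1→Port (+1); total 7.
No residual Depot→Port path; max flow = 7.
Certifying cut of size 7: {Depot→HubA, Depot→Jct1, Depot→Port, Jct2→Port, Jct3→Port, Y1→Port, Y2→Port}.

7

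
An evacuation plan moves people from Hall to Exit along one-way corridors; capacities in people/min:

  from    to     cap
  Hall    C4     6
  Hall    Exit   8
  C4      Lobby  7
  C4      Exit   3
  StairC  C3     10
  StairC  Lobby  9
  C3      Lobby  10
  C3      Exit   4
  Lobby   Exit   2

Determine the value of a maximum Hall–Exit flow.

13

Augment Hall→Exit: bottleneck 8, flow now 8.
Augment Hall→C4→Exit: bottleneck 3, flow now 11.
Augment Hall→C4→Lobby→Exit: bottleneck 2, flow now 13.
No augmenting path remains; maximum flow = 13.
In the residual graph, reachable from Hall: {Hall, C4, Lobby}.
Min-cut edges: Hall→Exit (8), C4→Exit (3), Lobby→Exit (2); capacity 8 + 3 + 2 = 13.
This cut is saturated, so no flow can exceed 13.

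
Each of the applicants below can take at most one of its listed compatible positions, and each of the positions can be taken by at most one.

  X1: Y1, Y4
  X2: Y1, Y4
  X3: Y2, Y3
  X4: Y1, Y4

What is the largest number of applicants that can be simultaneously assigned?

Unit-capacity flow: source→left, listed edges, right→sink; max matching = max flow.
Augmenting path X1→Y1 (+1); matched 1.
Augmenting path X2→Y4 (+1); matched 2.
Augmenting path X3→Y2 (+1); matched 3.
No augmenting path remains; maximum matching = 3.
König certificate: {X3, Y1, Y4} is a vertex cover of size 3 (every listed pair touches it), so no matching can be larger.

3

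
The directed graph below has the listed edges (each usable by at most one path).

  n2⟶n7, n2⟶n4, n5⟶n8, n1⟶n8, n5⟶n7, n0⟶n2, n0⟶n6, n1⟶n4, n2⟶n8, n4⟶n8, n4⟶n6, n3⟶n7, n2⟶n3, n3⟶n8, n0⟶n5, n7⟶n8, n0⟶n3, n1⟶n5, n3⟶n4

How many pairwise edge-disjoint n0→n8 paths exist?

3

Assign every edge capacity 1; by Menger, the answer equals the max flow.
Path n0→n2→n8 (+1); total 1.
Path n0→n3→n8 (+1); total 2.
Path n0→n5→n8 (+1); total 3.
No residual n0→n8 path; max flow = 3.
Certifying cut of size 3: {n0→n2, n0→n3, n0→n5}.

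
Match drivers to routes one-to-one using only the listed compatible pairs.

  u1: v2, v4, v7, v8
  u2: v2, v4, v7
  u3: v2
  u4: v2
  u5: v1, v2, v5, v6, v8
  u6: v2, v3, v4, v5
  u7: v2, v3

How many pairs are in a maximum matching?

6

Unit-capacity flow: source→left, listed edges, right→sink; max matching = max flow.
Augmenting path u1→v2 (+1); matched 1.
Augmenting path u2→v4 (+1); matched 2.
Augmenting path u5→v1 (+1); matched 3.
Augmenting path u6→v3 (+1); matched 4.
Augmenting path u3→v2→u1→v7 (+1); matched 5.
Augmenting path u7→v3→u6→v5 (+1); matched 6.
No augmenting path remains; maximum matching = 6.
König certificate: {u1, u2, u5, u6, u7, v2} is a vertex cover of size 6 (every listed pair touches it), so no matching can be larger.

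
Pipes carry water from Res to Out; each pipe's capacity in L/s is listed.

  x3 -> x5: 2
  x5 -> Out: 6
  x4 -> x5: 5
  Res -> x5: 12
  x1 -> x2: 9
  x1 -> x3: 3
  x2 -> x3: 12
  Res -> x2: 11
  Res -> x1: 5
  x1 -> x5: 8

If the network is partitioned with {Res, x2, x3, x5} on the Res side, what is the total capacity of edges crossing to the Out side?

Edges leaving {Res, x2, x3, x5}: Res→x1 (5), x5→Out (6).
Cut capacity = 5 + 6 = 11.

11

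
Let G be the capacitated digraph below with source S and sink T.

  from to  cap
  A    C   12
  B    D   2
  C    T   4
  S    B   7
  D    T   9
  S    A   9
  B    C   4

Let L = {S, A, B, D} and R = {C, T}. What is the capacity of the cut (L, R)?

Edges leaving {S, A, B, D}: A→C (12), B→C (4), D→T (9).
Cut capacity = 12 + 4 + 9 = 25.

25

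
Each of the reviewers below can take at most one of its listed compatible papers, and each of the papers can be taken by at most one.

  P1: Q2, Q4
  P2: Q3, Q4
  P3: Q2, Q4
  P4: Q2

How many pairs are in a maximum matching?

Unit-capacity flow: source→left, listed edges, right→sink; max matching = max flow.
Augmenting path P1→Q2 (+1); matched 1.
Augmenting path P2→Q3 (+1); matched 2.
Augmenting path P3→Q4 (+1); matched 3.
No augmenting path remains; maximum matching = 3.
König certificate: {P2, Q2, Q4} is a vertex cover of size 3 (every listed pair touches it), so no matching can be larger.

3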